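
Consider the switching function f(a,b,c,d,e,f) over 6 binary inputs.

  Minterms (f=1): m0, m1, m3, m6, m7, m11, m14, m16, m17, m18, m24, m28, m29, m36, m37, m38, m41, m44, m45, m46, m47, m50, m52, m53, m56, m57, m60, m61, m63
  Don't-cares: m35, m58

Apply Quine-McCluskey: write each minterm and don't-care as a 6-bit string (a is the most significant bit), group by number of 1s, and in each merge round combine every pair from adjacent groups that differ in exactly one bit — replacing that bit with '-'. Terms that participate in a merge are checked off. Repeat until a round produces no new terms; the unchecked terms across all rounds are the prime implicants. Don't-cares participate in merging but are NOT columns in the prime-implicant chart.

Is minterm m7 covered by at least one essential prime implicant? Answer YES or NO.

NO

[col 0] 000000*, 000001*, 000011*, 000110*, 000111*, 001011*, 001110*, 010000*, 010001*, 010010*, 011000*, 011100*, 011101*, 100011*, 100100*, 100101*, 100110*, 101001*, 101100*, 101101*, 101110*, 101111*, 110010*, 110100*, 110101*, 111000*, 111001*, 111010*, 111100*, 111101*, 111111*
[col 1] -00011, -00110*, -01110*, -10010, -11000*, -11100*, -11101*, 0-0000*, 0-0001*, 00-011, 00-110*, 000-11, 0000-1, 00000-*, 00011-, 01-000, 0100-0, 01000-*, 011-00*, 01110-*, 1-0100*, 1-0101*, 1-1001*, 1-1100*, 1-1101*, 1-1111*, 10-100*, 10-101*, 10-110*, 1001-0*, 10010-*, 101-01*, 1011-0*, 1011-1*, 10110-*, 10111-*, 11-010, 11-100*, 11-101*, 11010-*, 111-00*, 111-01*, 1110-0, 11100-*, 1111-1*, 11110-*
[col 2] -0-110, -11-00, -1110-, 0-000-, 1--100*, 1--101*, 1-010-*, 1-1-01, 1-11-1, 1-110-*, 10-1-0, 10-10-*, 1011--, 11-10-*, 111-0-
[col 3] 1--10-
Prime implicants: -0-110, -00011, -10010, -11-00, -1110-, 0-000-, 00-011, 000-11, 0000-1, 00011-, 01-000, 0100-0, 1--10-, 1-1-01, 1-11-1, 10-1-0, 1011--, 11-010, 111-0-, 1110-0
PI chart (minterm → PIs covering it):
  0 | 0-000-  (sole → essential)
  1 | 0-000-,0000-1
  3 | -00011,00-011,000-11,0000-1
  6 | -0-110,00011-
  7 | 000-11,00011-
  11 | 00-011  (sole → essential)
  14 | -0-110  (sole → essential)
  16 | 0-000-,01-000,0100-0
  17 | 0-000-  (sole → essential)
  18 | -10010,0100-0
  24 | -11-00,01-000
  28 | -11-00,-1110-
  29 | -1110-  (sole → essential)
  36 | 1--10-,10-1-0
  37 | 1--10-  (sole → essential)
  38 | -0-110,10-1-0
  41 | 1-1-01  (sole → essential)
  44 | 1--10-,10-1-0,1011--
  45 | 1--10-,1-1-01,1-11-1,1011--
  46 | -0-110,10-1-0,1011--
  47 | 1-11-1,1011--
  50 | -10010,11-010
  52 | 1--10-  (sole → essential)
  53 | 1--10-  (sole → essential)
  56 | -11-00,111-0-,1110-0
  57 | 1-1-01,111-0-
  60 | -11-00,-1110-,1--10-,111-0-
  61 | -1110-,1--10-,1-1-01,1-11-1,111-0-
  63 | 1-11-1  (sole → essential)
Essential prime implicants: -0-110, -1110-, 0-000-, 00-011, 1--10-, 1-1-01, 1-11-1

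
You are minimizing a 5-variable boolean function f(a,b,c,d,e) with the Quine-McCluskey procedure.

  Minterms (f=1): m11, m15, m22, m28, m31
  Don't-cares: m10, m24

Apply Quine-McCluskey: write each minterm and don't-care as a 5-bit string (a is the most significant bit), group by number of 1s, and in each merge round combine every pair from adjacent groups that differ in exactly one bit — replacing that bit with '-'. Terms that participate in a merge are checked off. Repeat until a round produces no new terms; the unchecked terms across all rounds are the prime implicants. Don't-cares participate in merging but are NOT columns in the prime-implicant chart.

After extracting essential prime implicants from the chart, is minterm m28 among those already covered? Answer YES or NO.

YES

[col 0] 01010*, 01011*, 01111*, 10110, 11000*, 11100*, 11111*
[col 1] -1111, 01-11, 0101-, 11-00
Prime implicants: -1111, 01-11, 0101-, 10110, 11-00
PI chart (minterm → PIs covering it):
  11 | 01-11,0101-
  15 | -1111,01-11
  22 | 10110  (sole → essential)
  28 | 11-00  (sole → essential)
  31 | -1111  (sole → essential)
Essential prime implicants: -1111, 10110, 11-00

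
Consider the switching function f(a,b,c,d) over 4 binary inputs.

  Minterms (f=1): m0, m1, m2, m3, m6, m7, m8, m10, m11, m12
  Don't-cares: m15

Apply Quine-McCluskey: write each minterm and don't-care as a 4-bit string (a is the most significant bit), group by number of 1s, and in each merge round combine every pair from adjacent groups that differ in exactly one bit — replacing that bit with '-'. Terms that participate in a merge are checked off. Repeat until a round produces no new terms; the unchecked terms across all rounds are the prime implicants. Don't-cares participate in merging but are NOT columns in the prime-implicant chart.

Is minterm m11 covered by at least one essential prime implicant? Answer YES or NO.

NO

Round 0: 0000✓ 0001✓ 0010✓ 0011✓ 0110✓ 0111✓ 1000✓ 1010✓ 1011✓ 1100✓ 1111✓
Round 1: -000✓ -010✓ -011✓ -111✓ 0-10✓ 0-11✓ 00-0✓ 00-1✓ 000-✓ 001-✓ 011-✓ 1-00 1-11✓ 10-0✓ 101-✓
Round 2: --11 -0-0 -01- 0-1- 00--
PIs = {--11, -0-0, -01-, 0-1-, 00--, 1-00}
Coverage chart:
  m0: -0-0,00--
  m1: 00-- ←essential
  m2: -0-0,-01-,0-1-,00--
  m3: --11,-01-,0-1-,00--
  m6: 0-1- ←essential
  m7: --11,0-1-
  m8: -0-0,1-00
  m10: -0-0,-01-
  m11: --11,-01-
  m12: 1-00 ←essential
Essential: 0-1-, 00--, 1-00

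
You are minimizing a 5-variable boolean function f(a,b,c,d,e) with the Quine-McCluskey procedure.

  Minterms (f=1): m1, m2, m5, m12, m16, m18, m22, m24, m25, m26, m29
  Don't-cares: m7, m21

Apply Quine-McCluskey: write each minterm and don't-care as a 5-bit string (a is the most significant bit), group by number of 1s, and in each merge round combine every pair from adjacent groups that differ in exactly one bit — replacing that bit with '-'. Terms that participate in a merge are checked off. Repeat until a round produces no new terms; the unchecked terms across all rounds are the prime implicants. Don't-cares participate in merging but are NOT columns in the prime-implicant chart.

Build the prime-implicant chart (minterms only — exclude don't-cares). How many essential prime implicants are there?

5

[col 0] 00001*, 00010*, 00101*, 00111*, 01100, 10000*, 10010*, 10101*, 10110*, 11000*, 11001*, 11010*, 11101*
[col 1] -0010, -0101, 00-01, 001-1, 1-000*, 1-010*, 1-101, 10-10, 100-0*, 11-01, 110-0*, 1100-
[col 2] 1-0-0
Prime implicants: -0010, -0101, 00-01, 001-1, 01100, 1-0-0, 1-101, 10-10, 11-01, 1100-
PI chart (minterm → PIs covering it):
  1 | 00-01  (sole → essential)
  2 | -0010  (sole → essential)
  5 | -0101,00-01,001-1
  12 | 01100  (sole → essential)
  16 | 1-0-0  (sole → essential)
  18 | -0010,1-0-0,10-10
  22 | 10-10  (sole → essential)
  24 | 1-0-0,1100-
  25 | 11-01,1100-
  26 | 1-0-0  (sole → essential)
  29 | 1-101,11-01
Essential prime implicants: -0010, 00-01, 01100, 1-0-0, 10-10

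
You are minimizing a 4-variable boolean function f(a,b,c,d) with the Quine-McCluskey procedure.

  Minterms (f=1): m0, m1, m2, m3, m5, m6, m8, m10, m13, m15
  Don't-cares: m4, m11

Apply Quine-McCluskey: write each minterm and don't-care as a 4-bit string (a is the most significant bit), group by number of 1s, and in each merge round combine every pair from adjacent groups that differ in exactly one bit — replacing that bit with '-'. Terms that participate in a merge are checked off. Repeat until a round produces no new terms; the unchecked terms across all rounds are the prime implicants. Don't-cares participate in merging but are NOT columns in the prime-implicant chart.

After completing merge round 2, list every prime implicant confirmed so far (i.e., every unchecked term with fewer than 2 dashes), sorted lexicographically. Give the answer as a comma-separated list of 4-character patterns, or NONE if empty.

-101, 1-11, 11-1

size-2^0 implicants → 0000(✓)  0001(✓)  0010(✓)  0011(✓)  0100(✓)  0101(✓)  0110(✓)  1000(✓)  1010(✓)  1011(✓)  1101(✓)  1111(✓)
size-2^1 implicants → -000(✓)  -010(✓)  -011(✓)  -101  0-00(✓)  0-01(✓)  0-10(✓)  00-0(✓)  00-1(✓)  000-(✓)  001-(✓)  01-0(✓)  010-(✓)  1-11  10-0(✓)  101-(✓)  11-1
size-2^2 implicants → -0-0  -01-  0--0  0-0-  00--
Unchecked terms (primes): -0-0, -01-, -101, 0--0, 0-0-, 00--, 1-11, 11-1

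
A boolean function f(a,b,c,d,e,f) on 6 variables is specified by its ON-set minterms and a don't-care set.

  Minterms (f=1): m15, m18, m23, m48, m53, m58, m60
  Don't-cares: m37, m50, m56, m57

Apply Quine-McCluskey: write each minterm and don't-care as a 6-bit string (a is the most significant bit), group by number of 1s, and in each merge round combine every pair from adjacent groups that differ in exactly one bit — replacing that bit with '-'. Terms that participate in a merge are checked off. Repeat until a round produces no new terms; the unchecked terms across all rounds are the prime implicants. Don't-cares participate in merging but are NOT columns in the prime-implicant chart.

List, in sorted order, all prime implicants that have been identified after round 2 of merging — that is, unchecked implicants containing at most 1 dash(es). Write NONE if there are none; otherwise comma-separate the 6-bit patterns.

Round 0: 001111 010010✓ 010111 100101✓ 110000✓ 110010✓ 110101✓ 111000✓ 111001✓ 111010✓ 111100✓
Round 1: -10010 1-0101 11-000✓ 11-010✓ 1100-0✓ 111-00 1110-0✓ 11100-
Round 2: 11-0-0
PIs = {-10010, 001111, 010111, 1-0101, 11-0-0, 111-00, 11100-}

-10010, 001111, 010111, 1-0101, 111-00, 11100-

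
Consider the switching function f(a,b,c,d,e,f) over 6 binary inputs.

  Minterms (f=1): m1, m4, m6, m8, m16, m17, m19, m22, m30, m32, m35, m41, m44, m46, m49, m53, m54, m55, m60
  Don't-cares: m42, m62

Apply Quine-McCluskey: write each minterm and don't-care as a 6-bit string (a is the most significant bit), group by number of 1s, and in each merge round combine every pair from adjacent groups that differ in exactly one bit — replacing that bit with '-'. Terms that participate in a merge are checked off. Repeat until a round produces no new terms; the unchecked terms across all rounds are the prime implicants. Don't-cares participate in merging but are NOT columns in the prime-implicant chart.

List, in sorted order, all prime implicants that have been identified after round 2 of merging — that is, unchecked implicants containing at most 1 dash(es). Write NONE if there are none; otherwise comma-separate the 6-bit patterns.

-10001, 0-0001, 0-0110, 0001-0, 001000, 0100-1, 01000-, 100000, 100011, 101-10, 101001, 110-01, 1101-1, 11011-

[col 0] 000001*, 000100*, 000110*, 001000, 010000*, 010001*, 010011*, 010110*, 011110*, 100000, 100011, 101001, 101010*, 101100*, 101110*, 110001*, 110101*, 110110*, 110111*, 111100*, 111110*
[col 1] -10001, -10110*, -11110*, 0-0001, 0-0110, 0001-0, 01-110*, 0100-1, 01000-, 1-1100*, 1-1110*, 101-10, 1011-0*, 11-110*, 110-01, 1101-1, 11011-, 1111-0*
[col 2] -1-110, 1-11-0
Prime implicants: -1-110, -10001, 0-0001, 0-0110, 0001-0, 001000, 0100-1, 01000-, 1-11-0, 100000, 100011, 101-10, 101001, 110-01, 1101-1, 11011-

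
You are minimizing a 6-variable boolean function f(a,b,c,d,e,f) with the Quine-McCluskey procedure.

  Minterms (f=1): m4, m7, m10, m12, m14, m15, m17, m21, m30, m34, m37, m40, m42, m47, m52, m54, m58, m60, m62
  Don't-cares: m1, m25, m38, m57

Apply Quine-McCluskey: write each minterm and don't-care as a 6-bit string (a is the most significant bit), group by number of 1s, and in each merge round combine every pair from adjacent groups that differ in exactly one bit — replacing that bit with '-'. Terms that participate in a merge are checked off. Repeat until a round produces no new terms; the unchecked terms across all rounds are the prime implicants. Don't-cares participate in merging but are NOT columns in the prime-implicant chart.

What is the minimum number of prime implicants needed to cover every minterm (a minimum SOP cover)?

11

size-2^0 implicants → 000001(✓)  000100(✓)  000111(✓)  001010(✓)  001100(✓)  001110(✓)  001111(✓)  010001(✓)  010101(✓)  011001(✓)  011110(✓)  100010(✓)  100101  100110(✓)  101000(✓)  101010(✓)  101111(✓)  110100(✓)  110110(✓)  111001(✓)  111010(✓)  111100(✓)  111110(✓)
size-2^1 implicants → -01010  -01111  -11001  -11110  0-0001  0-1110  00-100  00-111  001-10  0011-0  00111-  01-001  010-01  1-0110  1-1010  10-010  100-10  1010-0  11-100(✓)  11-110(✓)  1101-0(✓)  111-10  1111-0(✓)
size-2^2 implicants → 11-1-0
Unchecked terms (primes): -01010, -01111, -11001, -11110, 0-0001, 0-1110, 00-100, 00-111, 001-10, 0011-0, 00111-, 01-001, 010-01, 1-0110, 1-1010, 10-010, 100-10, 100101, 1010-0, 11-1-0, 111-10
Minterm coverage:
  m4 ⊆ 00-100 [E]
  m7 ⊆ 00-111 [E]
  m10 ⊆ -01010,001-10
  m12 ⊆ 00-100,0011-0
  m14 ⊆ 0-1110,001-10,0011-0,00111-
  m15 ⊆ -01111,00-111,00111-
  m17 ⊆ 0-0001,01-001,010-01
  m21 ⊆ 010-01 [E]
  m30 ⊆ -11110,0-1110
  m34 ⊆ 10-010,100-10
  m37 ⊆ 100101 [E]
  m40 ⊆ 1010-0 [E]
  m42 ⊆ -01010,1-1010,10-010,1010-0
  m47 ⊆ -01111 [E]
  m52 ⊆ 11-1-0 [E]
  m54 ⊆ 1-0110,11-1-0
  m58 ⊆ 1-1010,111-10
  m60 ⊆ 11-1-0 [E]
  m62 ⊆ -11110,11-1-0,111-10
E = {-01111, 00-100, 00-111, 010-01, 100101, 1010-0, 11-1-0}
Petrick residual → -01010, 0-1110, 1-1010, 10-010
Cover = b'cd'ef' + b'cdef + a'cdef' + a'b'de'f' + a'b'def + a'bc'e'f + acd'ef' + ab'd'ef' + ab'c'de'f + ab'cd'f' + abdf'  |cover|=11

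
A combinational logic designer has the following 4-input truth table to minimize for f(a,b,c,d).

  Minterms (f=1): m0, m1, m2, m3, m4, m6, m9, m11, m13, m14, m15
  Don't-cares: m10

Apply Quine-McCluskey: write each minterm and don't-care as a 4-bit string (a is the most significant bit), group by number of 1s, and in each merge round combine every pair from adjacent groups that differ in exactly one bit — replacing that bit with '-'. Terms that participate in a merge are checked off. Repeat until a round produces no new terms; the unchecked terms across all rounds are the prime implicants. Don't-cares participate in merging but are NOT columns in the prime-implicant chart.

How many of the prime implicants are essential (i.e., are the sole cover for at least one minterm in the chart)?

2

size-2^0 implicants → 0000(✓)  0001(✓)  0010(✓)  0011(✓)  0100(✓)  0110(✓)  1001(✓)  1010(✓)  1011(✓)  1101(✓)  1110(✓)  1111(✓)
size-2^1 implicants → -001(✓)  -010(✓)  -011(✓)  -110(✓)  0-00(✓)  0-10(✓)  00-0(✓)  00-1(✓)  000-(✓)  001-(✓)  01-0(✓)  1-01(✓)  1-10(✓)  1-11(✓)  10-1(✓)  101-(✓)  11-1(✓)  111-(✓)
size-2^2 implicants → --10  -0-1  -01-  0--0  00--  1--1  1-1-
Unchecked terms (primes): --10, -0-1, -01-, 0--0, 00--, 1--1, 1-1-
Minterm coverage:
  m0 ⊆ 0--0,00--
  m1 ⊆ -0-1,00--
  m2 ⊆ --10,-01-,0--0,00--
  m3 ⊆ -0-1,-01-,00--
  m4 ⊆ 0--0 [E]
  m6 ⊆ --10,0--0
  m9 ⊆ -0-1,1--1
  m11 ⊆ -0-1,-01-,1--1,1-1-
  m13 ⊆ 1--1 [E]
  m14 ⊆ --10,1-1-
  m15 ⊆ 1--1,1-1-
E = {0--0, 1--1}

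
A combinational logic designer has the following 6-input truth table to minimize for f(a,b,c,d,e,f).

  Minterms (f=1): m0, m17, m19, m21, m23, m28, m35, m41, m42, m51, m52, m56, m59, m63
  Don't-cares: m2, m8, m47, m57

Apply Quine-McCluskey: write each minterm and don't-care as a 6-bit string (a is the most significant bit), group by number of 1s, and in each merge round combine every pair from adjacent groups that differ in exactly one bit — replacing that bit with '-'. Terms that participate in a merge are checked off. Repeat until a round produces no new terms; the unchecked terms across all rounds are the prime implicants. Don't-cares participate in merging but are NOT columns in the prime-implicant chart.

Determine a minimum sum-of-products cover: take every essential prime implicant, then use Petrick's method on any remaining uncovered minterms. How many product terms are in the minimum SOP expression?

9

[col 0] 000000*, 000010*, 001000*, 010001*, 010011*, 010101*, 010111*, 011100, 100011*, 101001*, 101010, 101111*, 110011*, 110100, 111000*, 111001*, 111011*, 111111*
[col 1] -10011, 00-000, 0000-0, 010-01*, 010-11*, 0100-1*, 0101-1*, 1-0011, 1-1001, 1-1111, 11-011, 111-11, 1110-1, 11100-
[col 2] 010--1
Prime implicants: -10011, 00-000, 0000-0, 010--1, 011100, 1-0011, 1-1001, 1-1111, 101010, 11-011, 110100, 111-11, 1110-1, 11100-
PI chart (minterm → PIs covering it):
  0 | 00-000,0000-0
  17 | 010--1  (sole → essential)
  19 | -10011,010--1
  21 | 010--1  (sole → essential)
  23 | 010--1  (sole → essential)
  28 | 011100  (sole → essential)
  35 | 1-0011  (sole → essential)
  41 | 1-1001  (sole → essential)
  42 | 101010  (sole → essential)
  51 | -10011,1-0011,11-011
  52 | 110100  (sole → essential)
  56 | 11100-  (sole → essential)
  59 | 11-011,111-11,1110-1
  63 | 1-1111,111-11
Essential prime implicants: 010--1, 011100, 1-0011, 1-1001, 101010, 110100, 11100-
Petrick residual → 00-000, 111-11
Minimum SOP uses 9 PIs: a'b'd'e'f' + a'bc'f + a'bcde'f' + ac'd'ef + acd'e'f + ab'cd'ef' + abc'de'f' + abcef + abcd'e'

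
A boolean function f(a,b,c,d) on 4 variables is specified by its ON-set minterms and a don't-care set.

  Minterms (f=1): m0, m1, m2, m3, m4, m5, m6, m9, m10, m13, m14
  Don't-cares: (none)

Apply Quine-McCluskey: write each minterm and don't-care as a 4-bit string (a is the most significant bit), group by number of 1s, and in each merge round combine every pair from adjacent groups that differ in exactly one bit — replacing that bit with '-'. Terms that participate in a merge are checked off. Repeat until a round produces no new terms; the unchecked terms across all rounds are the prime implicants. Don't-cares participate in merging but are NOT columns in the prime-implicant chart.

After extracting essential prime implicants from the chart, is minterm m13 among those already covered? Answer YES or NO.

size-2^0 implicants → 0000(✓)  0001(✓)  0010(✓)  0011(✓)  0100(✓)  0101(✓)  0110(✓)  1001(✓)  1010(✓)  1101(✓)  1110(✓)
size-2^1 implicants → -001(✓)  -010(✓)  -101(✓)  -110(✓)  0-00(✓)  0-01(✓)  0-10(✓)  00-0(✓)  00-1(✓)  000-(✓)  001-(✓)  01-0(✓)  010-(✓)  1-01(✓)  1-10(✓)
size-2^2 implicants → --01  --10  0--0  0-0-  00--
Unchecked terms (primes): --01, --10, 0--0, 0-0-, 00--
Minterm coverage:
  m0 ⊆ 0--0,0-0-,00--
  m1 ⊆ --01,0-0-,00--
  m2 ⊆ --10,0--0,00--
  m3 ⊆ 00-- [E]
  m4 ⊆ 0--0,0-0-
  m5 ⊆ --01,0-0-
  m6 ⊆ --10,0--0
  m9 ⊆ --01 [E]
  m10 ⊆ --10 [E]
  m13 ⊆ --01 [E]
  m14 ⊆ --10 [E]
E = {--01, --10, 00--}

YES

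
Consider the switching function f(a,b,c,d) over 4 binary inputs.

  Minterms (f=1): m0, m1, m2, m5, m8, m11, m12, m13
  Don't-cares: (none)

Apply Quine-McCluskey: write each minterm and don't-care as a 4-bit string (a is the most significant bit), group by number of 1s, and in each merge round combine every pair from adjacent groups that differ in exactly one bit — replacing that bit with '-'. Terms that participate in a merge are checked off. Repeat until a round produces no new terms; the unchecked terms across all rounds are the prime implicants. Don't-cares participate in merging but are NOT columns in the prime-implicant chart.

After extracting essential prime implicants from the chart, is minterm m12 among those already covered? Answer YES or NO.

NO

Round 0: 0000✓ 0001✓ 0010✓ 0101✓ 1000✓ 1011 1100✓ 1101✓
Round 1: -000 -101 0-01 00-0 000- 1-00 110-
PIs = {-000, -101, 0-01, 00-0, 000-, 1-00, 1011, 110-}
Coverage chart:
  m0: -000,00-0,000-
  m1: 0-01,000-
  m2: 00-0 ←essential
  m5: -101,0-01
  m8: -000,1-00
  m11: 1011 ←essential
  m12: 1-00,110-
  m13: -101,110-
Essential: 00-0, 1011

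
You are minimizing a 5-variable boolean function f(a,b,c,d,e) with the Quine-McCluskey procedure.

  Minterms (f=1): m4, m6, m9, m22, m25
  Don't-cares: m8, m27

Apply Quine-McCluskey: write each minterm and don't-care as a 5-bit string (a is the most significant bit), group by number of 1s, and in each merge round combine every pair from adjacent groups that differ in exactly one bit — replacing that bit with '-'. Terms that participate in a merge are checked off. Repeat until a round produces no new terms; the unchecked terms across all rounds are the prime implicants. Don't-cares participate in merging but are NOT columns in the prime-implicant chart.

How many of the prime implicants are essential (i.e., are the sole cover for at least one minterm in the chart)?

2

Round 0: 00100✓ 00110✓ 01000✓ 01001✓ 10110✓ 11001✓ 11011✓
Round 1: -0110 -1001 001-0 0100- 110-1
PIs = {-0110, -1001, 001-0, 0100-, 110-1}
Coverage chart:
  m4: 001-0 ←essential
  m6: -0110,001-0
  m9: -1001,0100-
  m22: -0110 ←essential
  m25: -1001,110-1
Essential: -0110, 001-0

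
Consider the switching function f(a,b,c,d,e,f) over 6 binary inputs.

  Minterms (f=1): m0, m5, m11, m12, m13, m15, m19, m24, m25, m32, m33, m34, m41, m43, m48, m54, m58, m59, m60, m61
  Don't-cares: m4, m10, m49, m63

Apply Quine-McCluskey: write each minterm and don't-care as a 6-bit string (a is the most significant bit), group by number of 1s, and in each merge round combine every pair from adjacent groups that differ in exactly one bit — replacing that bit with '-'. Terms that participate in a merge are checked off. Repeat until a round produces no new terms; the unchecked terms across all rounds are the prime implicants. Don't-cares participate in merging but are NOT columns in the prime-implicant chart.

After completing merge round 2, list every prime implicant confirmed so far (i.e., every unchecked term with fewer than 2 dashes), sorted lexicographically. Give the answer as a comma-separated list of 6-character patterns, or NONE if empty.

size-2^0 implicants → 000000(✓)  000100(✓)  000101(✓)  001010(✓)  001011(✓)  001100(✓)  001101(✓)  001111(✓)  010011  011000(✓)  011001(✓)  100000(✓)  100001(✓)  100010(✓)  101001(✓)  101011(✓)  110000(✓)  110001(✓)  110110  111010(✓)  111011(✓)  111100(✓)  111101(✓)  111111(✓)
size-2^1 implicants → -00000  -01011  00-100(✓)  00-101(✓)  000-00  00010-(✓)  001-11  00101-  0011-1  00110-(✓)  01100-  1-0000(✓)  1-0001(✓)  1-1011  10-001  1000-0  10000-(✓)  1010-1  11000-(✓)  111-11  11101-  1111-1  11110-
size-2^2 implicants → 00-10-  1-000-
Unchecked terms (primes): -00000, -01011, 00-10-, 000-00, 001-11, 00101-, 0011-1, 010011, 01100-, 1-000-, 1-1011, 10-001, 1000-0, 1010-1, 110110, 111-11, 11101-, 1111-1, 11110-

-00000, -01011, 000-00, 001-11, 00101-, 0011-1, 010011, 01100-, 1-1011, 10-001, 1000-0, 1010-1, 110110, 111-11, 11101-, 1111-1, 11110-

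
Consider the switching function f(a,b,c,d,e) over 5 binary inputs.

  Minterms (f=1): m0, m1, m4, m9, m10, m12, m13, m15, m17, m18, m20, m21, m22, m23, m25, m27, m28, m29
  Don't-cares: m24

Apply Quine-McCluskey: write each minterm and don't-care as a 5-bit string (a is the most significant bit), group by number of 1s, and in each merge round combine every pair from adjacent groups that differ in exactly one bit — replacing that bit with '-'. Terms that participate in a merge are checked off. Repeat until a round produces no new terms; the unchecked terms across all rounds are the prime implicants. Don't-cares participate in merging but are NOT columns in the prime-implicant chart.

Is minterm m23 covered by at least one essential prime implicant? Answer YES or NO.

Round 0: 00000✓ 00001✓ 00100✓ 01001✓ 01010 01100✓ 01101✓ 01111✓ 10001✓ 10010✓ 10100✓ 10101✓ 10110✓ 10111✓ 11000✓ 11001✓ 11011✓ 11100✓ 11101✓
Round 1: -0001✓ -0100✓ -1001✓ -1100✓ -1101✓ 0-001✓ 0-100✓ 00-00 0000- 01-01✓ 011-1 0110-✓ 1-001✓ 1-100✓ 1-101✓ 10-01✓ 10-10 101-0✓ 101-1✓ 1010-✓ 1011-✓ 11-00✓ 11-01✓ 110-1 1100-✓ 1110-✓
Round 2: --001 --100 -1-01 -110- 1--01 1-10- 101-- 11-0-
PIs = {--001, --100, -1-01, -110-, 00-00, 0000-, 01010, 011-1, 1--01, 1-10-, 10-10, 101--, 11-0-, 110-1}
Coverage chart:
  m0: 00-00,0000-
  m1: --001,0000-
  m4: --100,00-00
  m9: --001,-1-01
  m10: 01010 ←essential
  m12: --100,-110-
  m13: -1-01,-110-,011-1
  m15: 011-1 ←essential
  m17: --001,1--01
  m18: 10-10 ←essential
  m20: --100,1-10-,101--
  m21: 1--01,1-10-,101--
  m22: 10-10,101--
  m23: 101-- ←essential
  m25: --001,-1-01,1--01,11-0-,110-1
  m27: 110-1 ←essential
  m28: --100,-110-,1-10-,11-0-
  m29: -1-01,-110-,1--01,1-10-,11-0-
Essential: 01010, 011-1, 10-10, 101--, 110-1

YES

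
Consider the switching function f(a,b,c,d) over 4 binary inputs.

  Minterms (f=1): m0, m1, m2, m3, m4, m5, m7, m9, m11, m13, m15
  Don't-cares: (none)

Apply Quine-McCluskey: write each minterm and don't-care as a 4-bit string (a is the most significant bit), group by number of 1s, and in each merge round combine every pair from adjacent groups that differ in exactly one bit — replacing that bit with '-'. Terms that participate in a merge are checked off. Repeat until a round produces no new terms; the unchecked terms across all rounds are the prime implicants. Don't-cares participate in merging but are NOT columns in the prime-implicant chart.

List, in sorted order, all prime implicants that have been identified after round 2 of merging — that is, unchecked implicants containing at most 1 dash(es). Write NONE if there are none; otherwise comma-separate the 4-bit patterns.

size-2^0 implicants → 0000(✓)  0001(✓)  0010(✓)  0011(✓)  0100(✓)  0101(✓)  0111(✓)  1001(✓)  1011(✓)  1101(✓)  1111(✓)
size-2^1 implicants → -001(✓)  -011(✓)  -101(✓)  -111(✓)  0-00(✓)  0-01(✓)  0-11(✓)  00-0(✓)  00-1(✓)  000-(✓)  001-(✓)  01-1(✓)  010-(✓)  1-01(✓)  1-11(✓)  10-1(✓)  11-1(✓)
size-2^2 implicants → --01(✓)  --11(✓)  -0-1(✓)  -1-1(✓)  0--1(✓)  0-0-  00--  1--1(✓)
size-2^3 implicants → ---1
Unchecked terms (primes): ---1, 0-0-, 00--

NONE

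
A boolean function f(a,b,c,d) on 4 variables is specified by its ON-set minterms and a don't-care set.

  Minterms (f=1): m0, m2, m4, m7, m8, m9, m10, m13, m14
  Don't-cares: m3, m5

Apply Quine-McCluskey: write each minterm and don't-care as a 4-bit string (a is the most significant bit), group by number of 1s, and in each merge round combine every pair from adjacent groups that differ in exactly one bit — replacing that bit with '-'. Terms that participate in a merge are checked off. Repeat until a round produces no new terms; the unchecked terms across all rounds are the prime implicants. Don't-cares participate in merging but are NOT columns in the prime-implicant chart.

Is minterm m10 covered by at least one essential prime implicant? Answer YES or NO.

Round 0: 0000✓ 0010✓ 0011✓ 0100✓ 0101✓ 0111✓ 1000✓ 1001✓ 1010✓ 1101✓ 1110✓
Round 1: -000✓ -010✓ -101 0-00 0-11 00-0✓ 001- 01-1 010- 1-01 1-10 10-0✓ 100-
Round 2: -0-0
PIs = {-0-0, -101, 0-00, 0-11, 001-, 01-1, 010-, 1-01, 1-10, 100-}
Coverage chart:
  m0: -0-0,0-00
  m2: -0-0,001-
  m4: 0-00,010-
  m7: 0-11,01-1
  m8: -0-0,100-
  m9: 1-01,100-
  m10: -0-0,1-10
  m13: -101,1-01
  m14: 1-10 ←essential
Essential: 1-10

YES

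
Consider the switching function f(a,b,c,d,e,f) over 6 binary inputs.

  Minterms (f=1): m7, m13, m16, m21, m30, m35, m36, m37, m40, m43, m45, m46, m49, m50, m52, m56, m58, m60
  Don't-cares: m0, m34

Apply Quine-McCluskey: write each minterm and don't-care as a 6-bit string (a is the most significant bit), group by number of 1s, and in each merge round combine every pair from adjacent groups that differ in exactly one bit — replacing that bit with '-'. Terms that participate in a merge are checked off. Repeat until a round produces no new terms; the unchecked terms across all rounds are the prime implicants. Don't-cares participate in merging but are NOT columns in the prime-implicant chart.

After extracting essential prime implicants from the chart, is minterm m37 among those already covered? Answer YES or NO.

NO

size-2^0 implicants → 000000(✓)  000111  001101(✓)  010000(✓)  010101  011110  100010(✓)  100011(✓)  100100(✓)  100101(✓)  101000(✓)  101011(✓)  101101(✓)  101110  110001  110010(✓)  110100(✓)  111000(✓)  111010(✓)  111100(✓)
size-2^1 implicants → -01101  0-0000  1-0010  1-0100  1-1000  10-011  10-101  10001-  10010-  11-010  11-100  111-00  1110-0
Unchecked terms (primes): -01101, 0-0000, 000111, 010101, 011110, 1-0010, 1-0100, 1-1000, 10-011, 10-101, 10001-, 10010-, 101110, 11-010, 11-100, 110001, 111-00, 1110-0
Minterm coverage:
  m7 ⊆ 000111 [E]
  m13 ⊆ -01101 [E]
  m16 ⊆ 0-0000 [E]
  m21 ⊆ 010101 [E]
  m30 ⊆ 011110 [E]
  m35 ⊆ 10-011,10001-
  m36 ⊆ 1-0100,10010-
  m37 ⊆ 10-101,10010-
  m40 ⊆ 1-1000 [E]
  m43 ⊆ 10-011 [E]
  m45 ⊆ -01101,10-101
  m46 ⊆ 101110 [E]
  m49 ⊆ 110001 [E]
  m50 ⊆ 1-0010,11-010
  m52 ⊆ 1-0100,11-100
  m56 ⊆ 1-1000,111-00,1110-0
  m58 ⊆ 11-010,1110-0
  m60 ⊆ 11-100,111-00
E = {-01101, 0-0000, 000111, 010101, 011110, 1-1000, 10-011, 101110, 110001}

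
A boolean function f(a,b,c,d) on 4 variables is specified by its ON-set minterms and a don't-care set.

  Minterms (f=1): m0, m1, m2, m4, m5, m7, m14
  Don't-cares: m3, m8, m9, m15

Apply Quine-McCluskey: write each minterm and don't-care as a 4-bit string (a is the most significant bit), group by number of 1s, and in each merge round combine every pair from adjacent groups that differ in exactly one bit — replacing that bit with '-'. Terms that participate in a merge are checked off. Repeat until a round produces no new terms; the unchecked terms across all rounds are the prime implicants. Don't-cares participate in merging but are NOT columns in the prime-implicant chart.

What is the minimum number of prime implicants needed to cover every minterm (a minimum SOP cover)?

4

size-2^0 implicants → 0000(✓)  0001(✓)  0010(✓)  0011(✓)  0100(✓)  0101(✓)  0111(✓)  1000(✓)  1001(✓)  1110(✓)  1111(✓)
size-2^1 implicants → -000(✓)  -001(✓)  -111  0-00(✓)  0-01(✓)  0-11(✓)  00-0(✓)  00-1(✓)  000-(✓)  001-(✓)  01-1(✓)  010-(✓)  100-(✓)  111-
size-2^2 implicants → -00-  0--1  0-0-  00--
Unchecked terms (primes): -00-, -111, 0--1, 0-0-, 00--, 111-
Minterm coverage:
  m0 ⊆ -00-,0-0-,00--
  m1 ⊆ -00-,0--1,0-0-,00--
  m2 ⊆ 00-- [E]
  m4 ⊆ 0-0- [E]
  m5 ⊆ 0--1,0-0-
  m7 ⊆ -111,0--1
  m14 ⊆ 111- [E]
E = {0-0-, 00--, 111-}
Petrick residual → -111
Cover = bcd + a'c' + a'b' + abc  |cover|=4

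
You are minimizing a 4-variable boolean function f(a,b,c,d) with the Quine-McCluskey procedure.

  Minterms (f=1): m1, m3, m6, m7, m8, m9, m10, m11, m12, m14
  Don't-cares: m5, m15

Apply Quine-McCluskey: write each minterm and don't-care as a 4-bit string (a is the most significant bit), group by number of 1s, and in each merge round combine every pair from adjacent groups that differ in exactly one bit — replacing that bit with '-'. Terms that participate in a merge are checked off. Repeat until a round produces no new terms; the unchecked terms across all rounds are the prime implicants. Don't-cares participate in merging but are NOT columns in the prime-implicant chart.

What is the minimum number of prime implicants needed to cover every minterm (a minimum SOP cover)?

3

[col 0] 0001*, 0011*, 0101*, 0110*, 0111*, 1000*, 1001*, 1010*, 1011*, 1100*, 1110*, 1111*
[col 1] -001*, -011*, -110*, -111*, 0-01*, 0-11*, 00-1*, 01-1*, 011-*, 1-00*, 1-10*, 1-11*, 10-0*, 10-1*, 100-*, 101-*, 11-0*, 111-*
[col 2] --11, -0-1, -11-, 0--1, 1--0, 1-1-, 10--
Prime implicants: --11, -0-1, -11-, 0--1, 1--0, 1-1-, 10--
PI chart (minterm → PIs covering it):
  1 | -0-1,0--1
  3 | --11,-0-1,0--1
  6 | -11-  (sole → essential)
  7 | --11,-11-,0--1
  8 | 1--0,10--
  9 | -0-1,10--
  10 | 1--0,1-1-,10--
  11 | --11,-0-1,1-1-,10--
  12 | 1--0  (sole → essential)
  14 | -11-,1--0,1-1-
Essential prime implicants: -11-, 1--0
Petrick residual → -0-1
Minimum SOP uses 3 PIs: b'd + bc + ad'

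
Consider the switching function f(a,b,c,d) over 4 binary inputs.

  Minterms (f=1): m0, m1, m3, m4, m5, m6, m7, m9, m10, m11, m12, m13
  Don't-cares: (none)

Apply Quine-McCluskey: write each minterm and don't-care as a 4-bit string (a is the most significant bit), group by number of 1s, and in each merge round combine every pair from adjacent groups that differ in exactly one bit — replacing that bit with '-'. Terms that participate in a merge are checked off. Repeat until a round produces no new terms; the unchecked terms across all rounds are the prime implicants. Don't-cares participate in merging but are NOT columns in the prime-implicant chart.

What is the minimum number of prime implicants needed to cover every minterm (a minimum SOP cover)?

size-2^0 implicants → 0000(✓)  0001(✓)  0011(✓)  0100(✓)  0101(✓)  0110(✓)  0111(✓)  1001(✓)  1010(✓)  1011(✓)  1100(✓)  1101(✓)
size-2^1 implicants → -001(✓)  -011(✓)  -100(✓)  -101(✓)  0-00(✓)  0-01(✓)  0-11(✓)  00-1(✓)  000-(✓)  01-0(✓)  01-1(✓)  010-(✓)  011-(✓)  1-01(✓)  10-1(✓)  101-  110-(✓)
size-2^2 implicants → --01  -0-1  -10-  0--1  0-0-  01--
Unchecked terms (primes): --01, -0-1, -10-, 0--1, 0-0-, 01--, 101-
Minterm coverage:
  m0 ⊆ 0-0- [E]
  m1 ⊆ --01,-0-1,0--1,0-0-
  m3 ⊆ -0-1,0--1
  m4 ⊆ -10-,0-0-,01--
  m5 ⊆ --01,-10-,0--1,0-0-,01--
  m6 ⊆ 01-- [E]
  m7 ⊆ 0--1,01--
  m9 ⊆ --01,-0-1
  m10 ⊆ 101- [E]
  m11 ⊆ -0-1,101-
  m12 ⊆ -10- [E]
  m13 ⊆ --01,-10-
E = {-10-, 0-0-, 01--, 101-}
Petrick residual → -0-1
Cover = b'd + bc' + a'c' + a'b + ab'c  |cover|=5

5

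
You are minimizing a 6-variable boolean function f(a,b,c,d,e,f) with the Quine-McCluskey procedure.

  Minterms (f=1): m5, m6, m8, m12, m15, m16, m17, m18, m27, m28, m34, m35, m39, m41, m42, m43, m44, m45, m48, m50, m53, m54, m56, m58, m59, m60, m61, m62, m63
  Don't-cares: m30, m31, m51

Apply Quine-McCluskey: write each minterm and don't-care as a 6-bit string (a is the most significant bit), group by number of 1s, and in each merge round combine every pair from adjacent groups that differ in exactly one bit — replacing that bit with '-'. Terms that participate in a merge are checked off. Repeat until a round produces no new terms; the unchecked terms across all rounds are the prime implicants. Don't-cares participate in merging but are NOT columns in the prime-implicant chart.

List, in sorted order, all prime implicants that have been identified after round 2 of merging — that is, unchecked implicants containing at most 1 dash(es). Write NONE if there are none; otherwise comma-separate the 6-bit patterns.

Round 0: 000101 000110 001000✓ 001100✓ 001111✓ 010000✓ 010001✓ 010010✓ 011011✓ 011100✓ 011110✓ 011111✓ 100010✓ 100011✓ 100111✓ 101001✓ 101010✓ 101011✓ 101100✓ 101101✓ 110000✓ 110010✓ 110011✓ 110101✓ 110110✓ 111000✓ 111010✓ 111011✓ 111100✓ 111101✓ 111110✓ 111111✓
Round 1: -01100✓ -10000✓ -10010✓ -11011✓ -11100✓ -11110✓ -11111✓ 0-1100✓ 0-1111 001-00 0100-0✓ 01000- 011-11✓ 0111-0✓ 01111-✓ 1-0010✓ 1-0011✓ 1-1010✓ 1-1011✓ 1-1100✓ 1-1101✓ 10-010✓ 10-011✓ 100-11 10001-✓ 101-01 1010-1 10101-✓ 10110-✓ 11-000✓ 11-010✓ 11-011✓ 11-101 11-110✓ 110-10✓ 1100-0✓ 11001-✓ 111-00✓ 111-10✓ 111-11✓ 1110-0✓ 11101-✓ 1111-0✓ 1111-1✓ 11110-✓ 11111-✓
Round 2: --1100 -100-0 -11-11 -111-0 -1111- 1--010✓ 1--011✓ 1-001-✓ 1-101-✓ 1-110- 10-01-✓ 11--10 11-0-0 11-01-✓ 111--0 111-1- 1111--
Round 3: 1--01-
PIs = {--1100, -100-0, -11-11, -111-0, -1111-, 0-1111, 000101, 000110, 001-00, 01000-, 1--01-, 1-110-, 100-11, 101-01, 1010-1, 11--10, 11-0-0, 11-101, 111--0, 111-1-, 1111--}

0-1111, 000101, 000110, 001-00, 01000-, 100-11, 101-01, 1010-1, 11-101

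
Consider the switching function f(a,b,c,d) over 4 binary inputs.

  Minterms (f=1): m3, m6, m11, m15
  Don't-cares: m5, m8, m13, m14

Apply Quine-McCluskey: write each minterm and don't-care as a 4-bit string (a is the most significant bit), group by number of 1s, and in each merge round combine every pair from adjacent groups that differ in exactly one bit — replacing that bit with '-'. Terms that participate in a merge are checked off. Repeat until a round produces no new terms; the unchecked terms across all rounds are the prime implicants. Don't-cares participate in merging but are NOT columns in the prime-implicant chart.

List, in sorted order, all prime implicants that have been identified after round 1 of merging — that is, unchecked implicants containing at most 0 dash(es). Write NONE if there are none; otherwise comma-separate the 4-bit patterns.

1000

size-2^0 implicants → 0011(✓)  0101(✓)  0110(✓)  1000  1011(✓)  1101(✓)  1110(✓)  1111(✓)
size-2^1 implicants → -011  -101  -110  1-11  11-1  111-
Unchecked terms (primes): -011, -101, -110, 1-11, 1000, 11-1, 111-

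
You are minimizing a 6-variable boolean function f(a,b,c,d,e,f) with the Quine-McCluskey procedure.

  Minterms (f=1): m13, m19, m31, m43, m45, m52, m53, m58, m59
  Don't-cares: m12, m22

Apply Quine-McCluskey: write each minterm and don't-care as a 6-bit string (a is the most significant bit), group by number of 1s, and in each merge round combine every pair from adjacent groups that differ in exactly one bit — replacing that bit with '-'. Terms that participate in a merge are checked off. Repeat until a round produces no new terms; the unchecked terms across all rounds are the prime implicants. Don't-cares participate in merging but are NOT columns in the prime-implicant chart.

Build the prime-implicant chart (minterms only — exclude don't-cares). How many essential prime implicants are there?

[col 0] 001100*, 001101*, 010011, 010110, 011111, 101011*, 101101*, 110100*, 110101*, 111010*, 111011*
[col 1] -01101, 00110-, 1-1011, 11010-, 11101-
Prime implicants: -01101, 00110-, 010011, 010110, 011111, 1-1011, 11010-, 11101-
PI chart (minterm → PIs covering it):
  13 | -01101,00110-
  19 | 010011  (sole → essential)
  31 | 011111  (sole → essential)
  43 | 1-1011  (sole → essential)
  45 | -01101  (sole → essential)
  52 | 11010-  (sole → essential)
  53 | 11010-  (sole → essential)
  58 | 11101-  (sole → essential)
  59 | 1-1011,11101-
Essential prime implicants: -01101, 010011, 011111, 1-1011, 11010-, 11101-

6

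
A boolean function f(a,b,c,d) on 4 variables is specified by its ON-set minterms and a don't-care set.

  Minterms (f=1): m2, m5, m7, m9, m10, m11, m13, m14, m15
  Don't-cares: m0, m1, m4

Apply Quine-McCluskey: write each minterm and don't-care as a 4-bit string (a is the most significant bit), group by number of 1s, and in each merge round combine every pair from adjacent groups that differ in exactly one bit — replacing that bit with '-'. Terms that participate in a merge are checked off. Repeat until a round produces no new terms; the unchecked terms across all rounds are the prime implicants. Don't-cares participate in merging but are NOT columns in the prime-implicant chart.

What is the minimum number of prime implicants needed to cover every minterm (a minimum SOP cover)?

4

Round 0: 0000✓ 0001✓ 0010✓ 0100✓ 0101✓ 0111✓ 1001✓ 1010✓ 1011✓ 1101✓ 1110✓ 1111✓
Round 1: -001✓ -010 -101✓ -111✓ 0-00✓ 0-01✓ 00-0 000-✓ 01-1✓ 010-✓ 1-01✓ 1-10✓ 1-11✓ 10-1✓ 101-✓ 11-1✓ 111-✓
Round 2: --01 -1-1 0-0- 1--1 1-1-
PIs = {--01, -010, -1-1, 0-0-, 00-0, 1--1, 1-1-}
Coverage chart:
  m2: -010,00-0
  m5: --01,-1-1,0-0-
  m7: -1-1 ←essential
  m9: --01,1--1
  m10: -010,1-1-
  m11: 1--1,1-1-
  m13: --01,-1-1,1--1
  m14: 1-1- ←essential
  m15: -1-1,1--1,1-1-
Essential: -1-1, 1-1-
Petrick residual → --01, -010
Min cover (4 terms): c'd + b'cd' + bd + ac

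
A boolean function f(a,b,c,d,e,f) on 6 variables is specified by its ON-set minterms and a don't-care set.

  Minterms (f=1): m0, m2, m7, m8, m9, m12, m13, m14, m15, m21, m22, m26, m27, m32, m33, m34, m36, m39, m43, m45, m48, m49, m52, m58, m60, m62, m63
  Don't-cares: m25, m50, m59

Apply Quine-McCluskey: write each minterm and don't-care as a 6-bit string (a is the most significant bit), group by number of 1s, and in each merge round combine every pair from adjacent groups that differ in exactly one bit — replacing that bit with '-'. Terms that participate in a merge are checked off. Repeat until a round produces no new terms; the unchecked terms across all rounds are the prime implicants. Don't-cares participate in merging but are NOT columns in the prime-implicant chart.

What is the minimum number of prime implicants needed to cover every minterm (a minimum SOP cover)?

13

Round 0: 000000✓ 000010✓ 000111✓ 001000✓ 001001✓ 001100✓ 001101✓ 001110✓ 001111✓ 010101 010110 011001✓ 011010✓ 011011✓ 100000✓ 100001✓ 100010✓ 100100✓ 100111✓ 101011✓ 101101✓ 110000✓ 110001✓ 110010✓ 110100✓ 111010✓ 111011✓ 111100✓ 111110✓ 111111✓
Round 1: -00000✓ -00010✓ -00111 -01101 -11010✓ -11011✓ 0-1001 00-000 00-111 0000-0✓ 001-00✓ 001-01✓ 00100-✓ 0011-0✓ 0011-1✓ 00110-✓ 00111-✓ 0110-1 01101-✓ 1-0000✓ 1-0001✓ 1-0010✓ 1-0100✓ 1-1011 100-00✓ 1000-0✓ 10000-✓ 11-010 11-100 110-00✓ 1100-0✓ 11000-✓ 111-10✓ 111-11✓ 11101-✓ 1111-0 11111-✓
Round 2: -000-0 -1101- 001-0- 0011-- 1-0-00 1-00-0 1-000- 111-1-
PIs = {-000-0, -00111, -01101, -1101-, 0-1001, 00-000, 00-111, 001-0-, 0011--, 010101, 010110, 0110-1, 1-0-00, 1-00-0, 1-000-, 1-1011, 11-010, 11-100, 111-1-, 1111-0}
Coverage chart:
  m0: -000-0,00-000
  m2: -000-0 ←essential
  m7: -00111,00-111
  m8: 00-000,001-0-
  m9: 0-1001,001-0-
  m12: 001-0-,0011--
  m13: -01101,001-0-,0011--
  m14: 0011-- ←essential
  m15: 00-111,0011--
  m21: 010101 ←essential
  m22: 010110 ←essential
  m26: -1101- ←essential
  m27: -1101-,0110-1
  m32: -000-0,1-0-00,1-00-0,1-000-
  m33: 1-000- ←essential
  m34: -000-0,1-00-0
  m36: 1-0-00 ←essential
  m39: -00111 ←essential
  m43: 1-1011 ←essential
  m45: -01101 ←essential
  m48: 1-0-00,1-00-0,1-000-
  m49: 1-000- ←essential
  m52: 1-0-00,11-100
  m58: -1101-,11-010,111-1-
  m60: 11-100,1111-0
  m62: 111-1-,1111-0
  m63: 111-1- ←essential
Essential: -000-0, -00111, -01101, -1101-, 0011--, 010101, 010110, 1-0-00, 1-000-, 1-1011, 111-1-
Petrick residual → 001-0-, 11-100
Min cover (13 terms): b'c'd'f' + b'c'def + b'cde'f + bcd'e + a'b'ce' + a'b'cd + a'bc'de'f + a'bc'def' + ac'e'f' + ac'd'e' + acd'ef + abde'f' + abce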